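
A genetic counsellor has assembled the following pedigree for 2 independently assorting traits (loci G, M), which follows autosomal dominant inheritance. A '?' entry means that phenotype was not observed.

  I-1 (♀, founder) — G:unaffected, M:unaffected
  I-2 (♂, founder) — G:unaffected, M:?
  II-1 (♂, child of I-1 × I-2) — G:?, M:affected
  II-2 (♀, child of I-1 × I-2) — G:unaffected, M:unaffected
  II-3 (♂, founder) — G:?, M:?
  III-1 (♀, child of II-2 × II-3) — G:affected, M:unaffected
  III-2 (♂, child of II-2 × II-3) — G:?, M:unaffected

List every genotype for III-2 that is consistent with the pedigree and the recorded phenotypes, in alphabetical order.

G/I-1 un ·: gg
G/I-2 un ·: gg
G/II-1 ? I-1×I-2: gg
G/II-2 un I-1×I-2: gg
G/II-3 ? ·: Gg|GG
G/III-1 aff II-2×II-3: Gg
G/III-2 ? II-2×II-3: gg|Gg
⇒ G over [I-1,I-2,II-1,II-2,II-3,III-1,III-2]: 3 consistent
M/I-1 un ·: mm
M/I-2 ? ·: Mm
M/II-1 aff I-1×I-2: Mm
M/II-2 un I-1×I-2: mm
M/II-3 ? ·: mm|Mm
M/III-1 un II-2×II-3: mm
M/III-2 un II-2×II-3: mm
⇒ M over [I-1,I-2,II-1,II-2,II-3,III-1,III-2]: 2 consistent

III-2 ∈ {Gg mm, gg mm}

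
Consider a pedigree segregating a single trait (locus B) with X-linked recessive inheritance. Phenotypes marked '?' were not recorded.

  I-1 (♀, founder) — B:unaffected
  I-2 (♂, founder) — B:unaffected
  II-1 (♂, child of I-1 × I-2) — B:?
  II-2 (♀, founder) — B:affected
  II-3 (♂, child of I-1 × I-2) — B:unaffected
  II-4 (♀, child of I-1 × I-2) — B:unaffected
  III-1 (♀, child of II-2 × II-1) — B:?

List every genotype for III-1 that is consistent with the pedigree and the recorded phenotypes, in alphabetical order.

III-1 ∈ {X^BX^b, X^bX^b}

B/I-1 un ·: X^BX^B|X^BX^b
B/I-2 un ·: X^BY
B/II-1 ? I-1×I-2: X^BY|X^bY
B/II-2 aff ·: X^bX^b
B/II-3 un I-1×I-2: X^BY
B/II-4 un I-1×I-2: X^BX^B|X^BX^b
B/III-1 ? II-2×II-1: X^BX^b|X^bX^b
⇒ B over [I-1,I-2,II-1,II-2,II-3,II-4,III-1]: 5 consistent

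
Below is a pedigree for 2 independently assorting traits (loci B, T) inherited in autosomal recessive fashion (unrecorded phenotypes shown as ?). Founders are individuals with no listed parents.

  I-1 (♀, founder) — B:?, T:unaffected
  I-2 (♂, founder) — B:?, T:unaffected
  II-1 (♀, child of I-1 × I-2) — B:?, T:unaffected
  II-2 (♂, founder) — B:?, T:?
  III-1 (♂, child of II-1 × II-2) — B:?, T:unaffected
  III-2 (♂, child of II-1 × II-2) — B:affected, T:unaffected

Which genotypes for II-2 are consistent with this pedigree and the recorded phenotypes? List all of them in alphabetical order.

II-2 ∈ {Bb TT, Bb Tt, Bb tt, bb TT, bb Tt, bb tt}

B/I-1 ? ·: BB|Bb|bb
B/I-2 ? ·: BB|Bb|bb
B/II-1 ? I-1×I-2: Bb|bb
B/II-2 ? ·: Bb|bb
B/III-1 ? II-1×II-2: BB|Bb|bb
B/III-2 aff II-1×II-2: bb
⇒ B over [I-1,I-2,II-1,II-2,III-1,III-2]: 47 consistent
T/I-1 un ·: TT|Tt
T/I-2 un ·: TT|Tt
T/II-1 un I-1×I-2: TT|Tt
T/II-2 ? ·: TT|Tt|tt
T/III-1 un II-1×II-2: TT|Tt
T/III-2 un II-1×II-2: TT|Tt
⇒ T over [I-1,I-2,II-1,II-2,III-1,III-2]: 51 consistent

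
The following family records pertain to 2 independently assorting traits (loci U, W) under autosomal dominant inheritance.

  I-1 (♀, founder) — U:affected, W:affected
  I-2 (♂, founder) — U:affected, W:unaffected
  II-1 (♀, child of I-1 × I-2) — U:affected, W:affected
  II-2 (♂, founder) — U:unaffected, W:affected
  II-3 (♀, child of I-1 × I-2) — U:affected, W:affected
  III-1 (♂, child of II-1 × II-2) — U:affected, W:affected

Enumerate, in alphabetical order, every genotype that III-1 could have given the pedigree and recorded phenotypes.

III-1 ∈ {Uu WW, Uu Ww}

U/I-1 aff ·: Uu|UU
U/I-2 aff ·: Uu|UU
U/II-1 aff I-1×I-2: Uu|UU
U/II-2 un ·: uu
U/II-3 aff I-1×I-2: Uu|UU
U/III-1 aff II-1×II-2: Uu
⇒ U over [I-1,I-2,II-1,II-2,II-3,III-1]: 13 consistent
W/I-1 aff ·: Ww|WW
W/I-2 un ·: ww
W/II-1 aff I-1×I-2: Ww
W/II-2 aff ·: Ww|WW
W/II-3 aff I-1×I-2: Ww
W/III-1 aff II-1×II-2: Ww|WW
⇒ W over [I-1,I-2,II-1,II-2,II-3,III-1]: 8 consistent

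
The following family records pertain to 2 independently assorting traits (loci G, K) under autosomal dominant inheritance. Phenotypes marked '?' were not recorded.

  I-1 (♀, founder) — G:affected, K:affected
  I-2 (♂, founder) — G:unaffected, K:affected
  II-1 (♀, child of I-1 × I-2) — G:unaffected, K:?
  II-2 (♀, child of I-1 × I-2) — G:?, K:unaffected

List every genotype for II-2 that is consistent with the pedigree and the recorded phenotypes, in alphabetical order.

G/I-1 aff ·: Gg
G/I-2 un ·: gg
G/II-1 un I-1×I-2: gg
G/II-2 ? I-1×I-2: gg|Gg
⇒ G over [I-1,I-2,II-1,II-2]: 2 consistent
K/I-1 aff ·: Kk
K/I-2 aff ·: Kk
K/II-1 ? I-1×I-2: kk|Kk|KK
K/II-2 un I-1×I-2: kk
⇒ K over [I-1,I-2,II-1,II-2]: 3 consistent

II-2 ∈ {Gg kk, gg kk}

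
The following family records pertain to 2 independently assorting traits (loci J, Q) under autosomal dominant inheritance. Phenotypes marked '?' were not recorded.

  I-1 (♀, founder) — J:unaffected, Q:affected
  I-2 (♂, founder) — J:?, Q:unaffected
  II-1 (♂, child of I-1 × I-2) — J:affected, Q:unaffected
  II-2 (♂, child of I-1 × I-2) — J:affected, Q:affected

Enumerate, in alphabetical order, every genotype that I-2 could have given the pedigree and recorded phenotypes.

I-2 ∈ {JJ qq, Jj qq}

J/I-1 un ·: jj
J/I-2 ? ·: Jj|JJ
J/II-1 aff I-1×I-2: Jj
J/II-2 aff I-1×I-2: Jj
⇒ J over [I-1,I-2,II-1,II-2]: 2 consistent
Q/I-1 aff ·: Qq
Q/I-2 un ·: qq
Q/II-1 un I-1×I-2: qq
Q/II-2 aff I-1×I-2: Qq
⇒ Q over [I-1,I-2,II-1,II-2]: 1 consistent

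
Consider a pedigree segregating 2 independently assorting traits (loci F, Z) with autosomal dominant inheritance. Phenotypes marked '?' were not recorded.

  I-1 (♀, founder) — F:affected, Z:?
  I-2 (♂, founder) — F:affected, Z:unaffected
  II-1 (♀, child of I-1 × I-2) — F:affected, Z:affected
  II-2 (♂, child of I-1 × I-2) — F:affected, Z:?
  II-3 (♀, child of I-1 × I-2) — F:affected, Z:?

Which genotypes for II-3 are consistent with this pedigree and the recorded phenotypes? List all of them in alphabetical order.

F/I-1 aff ·: Ff|FF
F/I-2 aff ·: Ff|FF
F/II-1 aff I-1×I-2: Ff|FF
F/II-2 aff I-1×I-2: Ff|FF
F/II-3 aff I-1×I-2: Ff|FF
⇒ F over [I-1,I-2,II-1,II-2,II-3]: 25 consistent
Z/I-1 ? ·: Zz|ZZ
Z/I-2 un ·: zz
Z/II-1 aff I-1×I-2: Zz
Z/II-2 ? I-1×I-2: zz|Zz
Z/II-3 ? I-1×I-2: zz|Zz
⇒ Z over [I-1,I-2,II-1,II-2,II-3]: 5 consistent

II-3 ∈ {FF Zz, FF zz, Ff Zz, Ff zz}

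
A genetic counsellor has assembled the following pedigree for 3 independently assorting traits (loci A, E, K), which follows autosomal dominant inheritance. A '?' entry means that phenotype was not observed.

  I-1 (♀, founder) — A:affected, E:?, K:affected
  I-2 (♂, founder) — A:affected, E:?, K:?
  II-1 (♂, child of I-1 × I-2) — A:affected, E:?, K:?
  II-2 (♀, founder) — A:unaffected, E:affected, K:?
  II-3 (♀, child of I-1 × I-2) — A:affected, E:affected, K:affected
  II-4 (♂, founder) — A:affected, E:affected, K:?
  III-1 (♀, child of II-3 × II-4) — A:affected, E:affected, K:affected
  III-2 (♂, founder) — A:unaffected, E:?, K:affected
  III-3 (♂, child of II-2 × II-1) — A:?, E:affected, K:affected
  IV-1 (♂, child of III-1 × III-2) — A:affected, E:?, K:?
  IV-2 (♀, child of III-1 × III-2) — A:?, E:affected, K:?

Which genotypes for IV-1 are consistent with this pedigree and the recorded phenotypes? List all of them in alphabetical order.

A/I-1 aff ·: Aa|AA
A/I-2 aff ·: Aa|AA
A/II-1 aff I-1×I-2: Aa|AA
A/II-2 un ·: aa
A/II-3 aff I-1×I-2: Aa|AA
A/II-4 aff ·: Aa|AA
A/III-1 aff II-3×II-4: Aa|AA
A/III-2 un ·: aa
A/III-3 ? II-2×II-1: aa|Aa
A/IV-1 aff III-1×III-2: Aa
A/IV-2 ? III-1×III-2: aa|Aa
⇒ A over [I-1,I-2,II-1,II-2,II-3,II-4,III-1,III-2,III-3,IV-1,IV-2]: 94 consistent
E/I-1 ? ·: ee|Ee|EE
E/I-2 ? ·: ee|Ee|EE
E/II-1 ? I-1×I-2: ee|Ee|EE
E/II-2 aff ·: Ee|EE
E/II-3 aff I-1×I-2: Ee|EE
E/II-4 aff ·: Ee|EE
E/III-1 aff II-3×II-4: Ee|EE
E/III-2 ? ·: ee|Ee|EE
E/III-3 aff II-2×II-1: Ee|EE
E/IV-1 ? III-1×III-2: ee|Ee|EE
E/IV-2 aff III-1×III-2: Ee|EE
⇒ E over [I-1,I-2,II-1,II-2,II-3,II-4,III-1,III-2,III-3,IV-1,IV-2]: 2172 consistent
K/I-1 aff ·: Kk|KK
K/I-2 ? ·: kk|Kk|KK
K/II-1 ? I-1×I-2: kk|Kk|KK
K/II-2 ? ·: kk|Kk|KK
K/II-3 aff I-1×I-2: Kk|KK
K/II-4 ? ·: kk|Kk|KK
K/III-1 aff II-3×II-4: Kk|KK
K/III-2 aff ·: Kk|KK
K/III-3 aff II-2×II-1: Kk|KK
K/IV-1 ? III-1×III-2: kk|Kk|KK
K/IV-2 ? III-1×III-2: kk|Kk|KK
⇒ K over [I-1,I-2,II-1,II-2,II-3,II-4,III-1,III-2,III-3,IV-1,IV-2]: 3197 consistent

IV-1 ∈ {Aa EE KK, Aa EE Kk, Aa EE kk, Aa Ee KK, Aa Ee Kk, Aa Ee kk, Aa ee KK, Aa ee Kk, Aa ee kk}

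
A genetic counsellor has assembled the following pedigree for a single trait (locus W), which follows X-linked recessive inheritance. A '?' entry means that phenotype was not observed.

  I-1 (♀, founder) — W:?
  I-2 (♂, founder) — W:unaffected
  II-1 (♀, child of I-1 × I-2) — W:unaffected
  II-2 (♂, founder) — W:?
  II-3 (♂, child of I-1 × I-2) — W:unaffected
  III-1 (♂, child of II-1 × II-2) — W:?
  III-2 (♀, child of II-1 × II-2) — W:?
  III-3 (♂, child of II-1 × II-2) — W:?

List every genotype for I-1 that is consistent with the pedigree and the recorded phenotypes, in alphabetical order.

I-1 ∈ {X^WX^W, X^WX^w}

W/I-1 ? ·: X^WX^W|X^WX^w
W/I-2 un ·: X^WY
W/II-1 un I-1×I-2: X^WX^W|X^WX^w
W/II-2 ? ·: X^WY|X^wY
W/II-3 un I-1×I-2: X^WY
W/III-1 ? II-1×II-2: X^WY|X^wY
W/III-2 ? II-1×II-2: X^WX^W|X^WX^w|X^wX^w
W/III-3 ? II-1×II-2: X^WY|X^wY
⇒ W over [I-1,I-2,II-1,II-2,II-3,III-1,III-2,III-3]: 20 consistent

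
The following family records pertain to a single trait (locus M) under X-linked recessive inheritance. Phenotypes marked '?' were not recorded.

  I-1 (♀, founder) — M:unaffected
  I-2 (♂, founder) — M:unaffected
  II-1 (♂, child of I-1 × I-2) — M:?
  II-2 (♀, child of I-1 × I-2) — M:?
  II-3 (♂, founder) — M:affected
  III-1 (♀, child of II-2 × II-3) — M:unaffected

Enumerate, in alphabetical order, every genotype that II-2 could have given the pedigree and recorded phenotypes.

II-2 ∈ {X^MX^M, X^MX^m}

M/I-1 un ·: X^MX^M|X^MX^m
M/I-2 un ·: X^MY
M/II-1 ? I-1×I-2: X^MY|X^mY
M/II-2 ? I-1×I-2: X^MX^M|X^MX^m
M/II-3 aff ·: X^mY
M/III-1 un II-2×II-3: X^MX^m
⇒ M over [I-1,I-2,II-1,II-2,II-3,III-1]: 5 consistent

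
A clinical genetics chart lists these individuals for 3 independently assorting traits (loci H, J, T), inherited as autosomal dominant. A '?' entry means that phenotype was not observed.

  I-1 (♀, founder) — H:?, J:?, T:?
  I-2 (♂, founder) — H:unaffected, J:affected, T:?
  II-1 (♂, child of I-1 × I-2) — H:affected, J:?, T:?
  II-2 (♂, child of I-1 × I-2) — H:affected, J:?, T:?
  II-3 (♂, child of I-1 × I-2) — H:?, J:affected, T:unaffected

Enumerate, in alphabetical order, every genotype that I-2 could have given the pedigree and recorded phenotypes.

I-2 ∈ {hh JJ Tt, hh JJ tt, hh Jj Tt, hh Jj tt}

H/I-1 ? ·: Hh|HH
H/I-2 un ·: hh
H/II-1 aff I-1×I-2: Hh
H/II-2 aff I-1×I-2: Hh
H/II-3 ? I-1×I-2: hh|Hh
⇒ H over [I-1,I-2,II-1,II-2,II-3]: 3 consistent
J/I-1 ? ·: jj|Jj|JJ
J/I-2 aff ·: Jj|JJ
J/II-1 ? I-1×I-2: jj|Jj|JJ
J/II-2 ? I-1×I-2: jj|Jj|JJ
J/II-3 aff I-1×I-2: Jj|JJ
⇒ J over [I-1,I-2,II-1,II-2,II-3]: 40 consistent
T/I-1 ? ·: tt|Tt
T/I-2 ? ·: tt|Tt
T/II-1 ? I-1×I-2: tt|Tt|TT
T/II-2 ? I-1×I-2: tt|Tt|TT
T/II-3 un I-1×I-2: tt
⇒ T over [I-1,I-2,II-1,II-2,II-3]: 18 consistent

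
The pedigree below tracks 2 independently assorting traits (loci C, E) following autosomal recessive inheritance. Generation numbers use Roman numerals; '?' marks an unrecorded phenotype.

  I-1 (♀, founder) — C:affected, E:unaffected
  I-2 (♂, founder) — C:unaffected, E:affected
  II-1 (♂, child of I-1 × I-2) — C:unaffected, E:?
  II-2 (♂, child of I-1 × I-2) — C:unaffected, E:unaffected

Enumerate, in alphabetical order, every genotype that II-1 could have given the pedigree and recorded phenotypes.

II-1 ∈ {Cc Ee, Cc ee}

C/I-1 aff ·: cc
C/I-2 un ·: CC|Cc
C/II-1 un I-1×I-2: Cc
C/II-2 un I-1×I-2: Cc
⇒ C over [I-1,I-2,II-1,II-2]: 2 consistent
E/I-1 un ·: EE|Ee
E/I-2 aff ·: ee
E/II-1 ? I-1×I-2: Ee|ee
E/II-2 un I-1×I-2: Ee
⇒ E over [I-1,I-2,II-1,II-2]: 3 consistent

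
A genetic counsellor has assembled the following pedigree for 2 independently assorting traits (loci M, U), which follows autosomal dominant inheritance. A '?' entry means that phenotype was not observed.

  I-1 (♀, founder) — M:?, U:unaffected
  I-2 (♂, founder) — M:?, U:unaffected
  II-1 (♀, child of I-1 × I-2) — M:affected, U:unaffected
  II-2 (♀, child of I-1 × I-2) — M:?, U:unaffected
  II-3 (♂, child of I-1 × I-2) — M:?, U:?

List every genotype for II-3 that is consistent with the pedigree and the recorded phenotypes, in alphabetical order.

II-3 ∈ {MM uu, Mm uu, mm uu}

M/I-1 ? ·: mm|Mm|MM
M/I-2 ? ·: mm|Mm|MM
M/II-1 aff I-1×I-2: Mm|MM
M/II-2 ? I-1×I-2: mm|Mm|MM
M/II-3 ? I-1×I-2: mm|Mm|MM
⇒ M over [I-1,I-2,II-1,II-2,II-3]: 45 consistent
U/I-1 un ·: uu
U/I-2 un ·: uu
U/II-1 un I-1×I-2: uu
U/II-2 un I-1×I-2: uu
U/II-3 ? I-1×I-2: uu
⇒ U over [I-1,I-2,II-1,II-2,II-3]: 1 consistent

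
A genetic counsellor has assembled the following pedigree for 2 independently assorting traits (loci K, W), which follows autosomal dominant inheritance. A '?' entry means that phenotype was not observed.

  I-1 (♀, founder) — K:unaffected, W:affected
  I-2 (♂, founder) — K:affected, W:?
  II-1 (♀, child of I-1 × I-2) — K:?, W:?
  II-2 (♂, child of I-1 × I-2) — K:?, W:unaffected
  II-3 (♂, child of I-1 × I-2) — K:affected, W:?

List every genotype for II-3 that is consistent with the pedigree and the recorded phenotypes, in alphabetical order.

K/I-1 un ·: kk
K/I-2 aff ·: Kk|KK
K/II-1 ? I-1×I-2: kk|Kk
K/II-2 ? I-1×I-2: kk|Kk
K/II-3 aff I-1×I-2: Kk
⇒ K over [I-1,I-2,II-1,II-2,II-3]: 5 consistent
W/I-1 aff ·: Ww
W/I-2 ? ·: ww|Ww
W/II-1 ? I-1×I-2: ww|Ww|WW
W/II-2 un I-1×I-2: ww
W/II-3 ? I-1×I-2: ww|Ww|WW
⇒ W over [I-1,I-2,II-1,II-2,II-3]: 13 consistent

II-3 ∈ {Kk WW, Kk Ww, Kk ww}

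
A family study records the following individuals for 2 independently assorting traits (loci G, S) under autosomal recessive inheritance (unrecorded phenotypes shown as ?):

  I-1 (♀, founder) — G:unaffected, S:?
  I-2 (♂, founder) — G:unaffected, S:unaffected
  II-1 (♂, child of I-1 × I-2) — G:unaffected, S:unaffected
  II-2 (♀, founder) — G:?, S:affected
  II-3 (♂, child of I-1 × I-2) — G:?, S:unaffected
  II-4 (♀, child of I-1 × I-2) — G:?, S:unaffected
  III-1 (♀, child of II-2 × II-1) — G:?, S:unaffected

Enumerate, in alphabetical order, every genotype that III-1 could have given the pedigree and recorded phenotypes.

III-1 ∈ {GG Ss, Gg Ss, gg Ss}

G/I-1 un ·: GG|Gg
G/I-2 un ·: GG|Gg
G/II-1 un I-1×I-2: GG|Gg
G/II-2 ? ·: GG|Gg|gg
G/II-3 ? I-1×I-2: GG|Gg|gg
G/II-4 ? I-1×I-2: GG|Gg|gg
G/III-1 ? II-2×II-1: GG|Gg|gg
⇒ G over [I-1,I-2,II-1,II-2,II-3,II-4,III-1]: 191 consistent
S/I-1 ? ·: SS|Ss|ss
S/I-2 un ·: SS|Ss
S/II-1 un I-1×I-2: SS|Ss
S/II-2 aff ·: ss
S/II-3 un I-1×I-2: SS|Ss
S/II-4 un I-1×I-2: SS|Ss
S/III-1 un II-2×II-1: Ss
⇒ S over [I-1,I-2,II-1,II-2,II-3,II-4,III-1]: 27 consistent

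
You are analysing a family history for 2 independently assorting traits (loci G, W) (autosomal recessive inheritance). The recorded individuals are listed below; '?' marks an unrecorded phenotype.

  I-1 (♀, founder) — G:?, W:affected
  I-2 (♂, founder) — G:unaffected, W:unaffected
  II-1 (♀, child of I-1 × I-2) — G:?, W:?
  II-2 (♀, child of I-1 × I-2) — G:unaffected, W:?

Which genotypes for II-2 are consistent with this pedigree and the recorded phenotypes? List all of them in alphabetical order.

II-2 ∈ {GG Ww, GG ww, Gg Ww, Gg ww}

G/I-1 ? ·: GG|Gg|gg
G/I-2 un ·: GG|Gg
G/II-1 ? I-1×I-2: GG|Gg|gg
G/II-2 un I-1×I-2: GG|Gg
⇒ G over [I-1,I-2,II-1,II-2]: 18 consistent
W/I-1 aff ·: ww
W/I-2 un ·: WW|Ww
W/II-1 ? I-1×I-2: Ww|ww
W/II-2 ? I-1×I-2: Ww|ww
⇒ W over [I-1,I-2,II-1,II-2]: 5 consistent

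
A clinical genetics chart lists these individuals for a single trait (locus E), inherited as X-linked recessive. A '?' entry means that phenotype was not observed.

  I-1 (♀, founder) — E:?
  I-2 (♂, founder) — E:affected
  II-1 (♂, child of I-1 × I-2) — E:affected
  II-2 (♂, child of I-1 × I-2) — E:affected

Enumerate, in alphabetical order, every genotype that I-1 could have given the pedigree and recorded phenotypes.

I-1 ∈ {X^EX^e, X^eX^e}

E/I-1 ? ·: X^EX^e|X^eX^e
E/I-2 aff ·: X^eY
E/II-1 aff I-1×I-2: X^eY
E/II-2 aff I-1×I-2: X^eY
⇒ E over [I-1,I-2,II-1,II-2]: 2 consistent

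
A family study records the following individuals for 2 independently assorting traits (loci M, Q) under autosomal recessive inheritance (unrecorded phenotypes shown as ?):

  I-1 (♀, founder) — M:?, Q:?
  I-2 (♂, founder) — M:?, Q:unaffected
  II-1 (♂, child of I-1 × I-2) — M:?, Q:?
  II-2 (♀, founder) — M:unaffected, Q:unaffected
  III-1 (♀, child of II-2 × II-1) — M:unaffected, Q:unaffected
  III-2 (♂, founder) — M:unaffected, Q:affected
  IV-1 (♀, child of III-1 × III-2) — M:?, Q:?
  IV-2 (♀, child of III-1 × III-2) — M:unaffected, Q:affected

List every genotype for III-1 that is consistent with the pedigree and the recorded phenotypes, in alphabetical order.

M/I-1 ? ·: MM|Mm|mm
M/I-2 ? ·: MM|Mm|mm
M/II-1 ? I-1×I-2: MM|Mm|mm
M/II-2 un ·: MM|Mm
M/III-1 un II-2×II-1: MM|Mm
M/III-2 un ·: MM|Mm
M/IV-1 ? III-1×III-2: MM|Mm|mm
M/IV-2 un III-1×III-2: MM|Mm
⇒ M over [I-1,I-2,II-1,II-2,III-1,III-2,IV-1,IV-2]: 370 consistent
Q/I-1 ? ·: QQ|Qq|qq
Q/I-2 un ·: QQ|Qq
Q/II-1 ? I-1×I-2: QQ|Qq|qq
Q/II-2 un ·: QQ|Qq
Q/III-1 un II-2×II-1: Qq
Q/III-2 aff ·: qq
Q/IV-1 ? III-1×III-2: Qq|qq
Q/IV-2 aff III-1×III-2: qq
⇒ Q over [I-1,I-2,II-1,II-2,III-1,III-2,IV-1,IV-2]: 36 consistent

III-1 ∈ {MM Qq, Mm Qq}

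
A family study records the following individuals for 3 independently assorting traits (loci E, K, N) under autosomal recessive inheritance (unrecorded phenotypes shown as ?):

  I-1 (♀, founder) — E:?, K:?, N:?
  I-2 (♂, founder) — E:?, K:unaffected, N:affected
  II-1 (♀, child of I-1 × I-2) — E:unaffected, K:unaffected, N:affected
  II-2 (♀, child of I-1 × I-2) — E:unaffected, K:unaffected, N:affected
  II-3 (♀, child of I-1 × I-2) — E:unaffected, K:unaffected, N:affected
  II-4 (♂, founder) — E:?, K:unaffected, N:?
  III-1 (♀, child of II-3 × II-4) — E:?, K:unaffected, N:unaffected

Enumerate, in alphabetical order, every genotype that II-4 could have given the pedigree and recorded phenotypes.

E/I-1 ? ·: EE|Ee|ee
E/I-2 ? ·: EE|Ee|ee
E/II-1 un I-1×I-2: EE|Ee
E/II-2 un I-1×I-2: EE|Ee
E/II-3 un I-1×I-2: EE|Ee
E/II-4 ? ·: EE|Ee|ee
E/III-1 ? II-3×II-4: EE|Ee|ee
⇒ E over [I-1,I-2,II-1,II-2,II-3,II-4,III-1]: 164 consistent
K/I-1 ? ·: KK|Kk|kk
K/I-2 un ·: KK|Kk
K/II-1 un I-1×I-2: KK|Kk
K/II-2 un I-1×I-2: KK|Kk
K/II-3 un I-1×I-2: KK|Kk
K/II-4 un ·: KK|Kk
K/III-1 un II-3×II-4: KK|Kk
⇒ K over [I-1,I-2,II-1,II-2,II-3,II-4,III-1]: 95 consistent
N/I-1 ? ·: Nn|nn
N/I-2 aff ·: nn
N/II-1 aff I-1×I-2: nn
N/II-2 aff I-1×I-2: nn
N/II-3 aff I-1×I-2: nn
N/II-4 ? ·: NN|Nn
N/III-1 un II-3×II-4: Nn
⇒ N over [I-1,I-2,II-1,II-2,II-3,II-4,III-1]: 4 consistent

II-4 ∈ {EE KK NN, EE KK Nn, EE Kk NN, EE Kk Nn, Ee KK NN, Ee KK Nn, Ee Kk NN, Ee Kk Nn, ee KK NN, ee KK Nn, ee Kk NN, ee Kk Nn}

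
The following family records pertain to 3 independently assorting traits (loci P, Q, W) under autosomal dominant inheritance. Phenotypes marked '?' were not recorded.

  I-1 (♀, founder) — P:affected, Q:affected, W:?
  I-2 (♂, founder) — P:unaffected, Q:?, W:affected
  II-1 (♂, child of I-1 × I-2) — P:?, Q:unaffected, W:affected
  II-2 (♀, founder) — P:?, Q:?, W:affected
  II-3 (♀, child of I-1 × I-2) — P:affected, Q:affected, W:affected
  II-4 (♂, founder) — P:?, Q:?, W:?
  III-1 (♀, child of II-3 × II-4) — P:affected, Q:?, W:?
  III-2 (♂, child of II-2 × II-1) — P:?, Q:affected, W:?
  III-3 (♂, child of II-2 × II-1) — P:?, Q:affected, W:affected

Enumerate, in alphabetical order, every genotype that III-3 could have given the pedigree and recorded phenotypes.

III-3 ∈ {PP Qq WW, PP Qq Ww, Pp Qq WW, Pp Qq Ww, pp Qq WW, pp Qq Ww}

P/I-1 aff ·: Pp|PP
P/I-2 un ·: pp
P/II-1 ? I-1×I-2: pp|Pp
P/II-2 ? ·: pp|Pp|PP
P/II-3 aff I-1×I-2: Pp
P/II-4 ? ·: pp|Pp|PP
P/III-1 aff II-3×II-4: Pp|PP
P/III-2 ? II-2×II-1: pp|Pp|PP
P/III-3 ? II-2×II-1: pp|Pp|PP
⇒ P over [I-1,I-2,II-1,II-2,II-3,II-4,III-1,III-2,III-3]: 200 consistent
Q/I-1 aff ·: Qq
Q/I-2 ? ·: qq|Qq
Q/II-1 un I-1×I-2: qq
Q/II-2 ? ·: Qq|QQ
Q/II-3 aff I-1×I-2: Qq|QQ
Q/II-4 ? ·: qq|Qq|QQ
Q/III-1 ? II-3×II-4: qq|Qq|QQ
Q/III-2 aff II-2×II-1: Qq
Q/III-3 aff II-2×II-1: Qq
⇒ Q over [I-1,I-2,II-1,II-2,II-3,II-4,III-1,III-2,III-3]: 36 consistent
W/I-1 ? ·: ww|Ww|WW
W/I-2 aff ·: Ww|WW
W/II-1 aff I-1×I-2: Ww|WW
W/II-2 aff ·: Ww|WW
W/II-3 aff I-1×I-2: Ww|WW
W/II-4 ? ·: ww|Ww|WW
W/III-1 ? II-3×II-4: ww|Ww|WW
W/III-2 ? II-2×II-1: ww|Ww|WW
W/III-3 aff II-2×II-1: Ww|WW
⇒ W over [I-1,I-2,II-1,II-2,II-3,II-4,III-1,III-2,III-3]: 655 consistent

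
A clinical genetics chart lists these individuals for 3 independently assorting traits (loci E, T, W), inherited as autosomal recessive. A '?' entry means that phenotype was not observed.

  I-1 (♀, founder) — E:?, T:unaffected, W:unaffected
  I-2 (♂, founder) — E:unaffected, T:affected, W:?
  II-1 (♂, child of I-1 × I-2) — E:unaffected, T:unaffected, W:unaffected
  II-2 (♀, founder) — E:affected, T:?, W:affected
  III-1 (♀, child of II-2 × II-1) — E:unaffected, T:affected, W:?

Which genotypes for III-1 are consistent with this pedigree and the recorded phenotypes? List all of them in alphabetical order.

III-1 ∈ {Ee tt Ww, Ee tt ww}

E/I-1 ? ·: EE|Ee|ee
E/I-2 un ·: EE|Ee
E/II-1 un I-1×I-2: EE|Ee
E/II-2 aff ·: ee
E/III-1 un II-2×II-1: Ee
⇒ E over [I-1,I-2,II-1,II-2,III-1]: 9 consistent
T/I-1 un ·: TT|Tt
T/I-2 aff ·: tt
T/II-1 un I-1×I-2: Tt
T/II-2 ? ·: Tt|tt
T/III-1 aff II-2×II-1: tt
⇒ T over [I-1,I-2,II-1,II-2,III-1]: 4 consistent
W/I-1 un ·: WW|Ww
W/I-2 ? ·: WW|Ww|ww
W/II-1 un I-1×I-2: WW|Ww
W/II-2 aff ·: ww
W/III-1 ? II-2×II-1: Ww|ww
⇒ W over [I-1,I-2,II-1,II-2,III-1]: 14 consistent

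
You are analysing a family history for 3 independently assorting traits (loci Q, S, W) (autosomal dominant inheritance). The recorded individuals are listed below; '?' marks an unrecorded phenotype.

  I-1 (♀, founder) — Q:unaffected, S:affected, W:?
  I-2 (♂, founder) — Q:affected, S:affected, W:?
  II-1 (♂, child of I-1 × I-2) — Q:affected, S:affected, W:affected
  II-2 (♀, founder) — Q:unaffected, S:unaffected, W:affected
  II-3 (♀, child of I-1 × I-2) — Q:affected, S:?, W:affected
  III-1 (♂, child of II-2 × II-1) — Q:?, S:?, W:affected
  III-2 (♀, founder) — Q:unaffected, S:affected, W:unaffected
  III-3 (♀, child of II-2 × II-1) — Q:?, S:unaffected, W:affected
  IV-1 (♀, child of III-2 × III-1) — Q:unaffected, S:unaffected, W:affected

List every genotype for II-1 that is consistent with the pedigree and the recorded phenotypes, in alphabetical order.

II-1 ∈ {Qq Ss WW, Qq Ss Ww}

Q/I-1 un ·: qq
Q/I-2 aff ·: Qq|QQ
Q/II-1 aff I-1×I-2: Qq
Q/II-2 un ·: qq
Q/II-3 aff I-1×I-2: Qq
Q/III-1 ? II-2×II-1: qq|Qq
Q/III-2 un ·: qq
Q/III-3 ? II-2×II-1: qq|Qq
Q/IV-1 un III-2×III-1: qq
⇒ Q over [I-1,I-2,II-1,II-2,II-3,III-1,III-2,III-3,IV-1]: 8 consistent
S/I-1 aff ·: Ss|SS
S/I-2 aff ·: Ss|SS
S/II-1 aff I-1×I-2: Ss
S/II-2 un ·: ss
S/II-3 ? I-1×I-2: ss|Ss|SS
S/III-1 ? II-2×II-1: ss|Ss
S/III-2 aff ·: Ss
S/III-3 un II-2×II-1: ss
S/IV-1 un III-2×III-1: ss
⇒ S over [I-1,I-2,II-1,II-2,II-3,III-1,III-2,III-3,IV-1]: 14 consistent
W/I-1 ? ·: ww|Ww|WW
W/I-2 ? ·: ww|Ww|WW
W/II-1 aff I-1×I-2: Ww|WW
W/II-2 aff ·: Ww|WW
W/II-3 aff I-1×I-2: Ww|WW
W/III-1 aff II-2×II-1: Ww|WW
W/III-2 un ·: ww
W/III-3 aff II-2×II-1: Ww|WW
W/IV-1 aff III-2×III-1: Ww
⇒ W over [I-1,I-2,II-1,II-2,II-3,III-1,III-2,III-3,IV-1]: 115 consistent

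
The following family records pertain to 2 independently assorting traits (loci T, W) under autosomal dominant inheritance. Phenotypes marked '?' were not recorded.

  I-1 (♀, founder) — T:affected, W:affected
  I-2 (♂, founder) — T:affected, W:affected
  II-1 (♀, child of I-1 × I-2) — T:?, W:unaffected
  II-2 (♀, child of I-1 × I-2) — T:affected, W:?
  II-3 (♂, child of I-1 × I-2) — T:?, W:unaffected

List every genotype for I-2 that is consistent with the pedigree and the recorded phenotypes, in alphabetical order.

I-2 ∈ {TT Ww, Tt Ww}

T/I-1 aff ·: Tt|TT
T/I-2 aff ·: Tt|TT
T/II-1 ? I-1×I-2: tt|Tt|TT
T/II-2 aff I-1×I-2: Tt|TT
T/II-3 ? I-1×I-2: tt|Tt|TT
⇒ T over [I-1,I-2,II-1,II-2,II-3]: 35 consistent
W/I-1 aff ·: Ww
W/I-2 aff ·: Ww
W/II-1 un I-1×I-2: ww
W/II-2 ? I-1×I-2: ww|Ww|WW
W/II-3 un I-1×I-2: ww
⇒ W over [I-1,I-2,II-1,II-2,II-3]: 3 consistent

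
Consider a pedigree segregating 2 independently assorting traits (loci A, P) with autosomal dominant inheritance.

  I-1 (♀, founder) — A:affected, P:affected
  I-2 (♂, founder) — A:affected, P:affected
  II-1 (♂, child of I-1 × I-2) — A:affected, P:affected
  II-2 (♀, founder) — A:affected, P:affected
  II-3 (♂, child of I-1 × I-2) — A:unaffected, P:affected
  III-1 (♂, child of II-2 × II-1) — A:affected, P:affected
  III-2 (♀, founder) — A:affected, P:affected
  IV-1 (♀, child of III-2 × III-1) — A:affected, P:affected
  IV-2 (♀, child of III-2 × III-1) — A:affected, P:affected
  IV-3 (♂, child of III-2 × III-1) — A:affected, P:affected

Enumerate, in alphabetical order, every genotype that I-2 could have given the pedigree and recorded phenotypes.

A/I-1 aff ·: Aa
A/I-2 aff ·: Aa
A/II-1 aff I-1×I-2: Aa|AA
A/II-2 aff ·: Aa|AA
A/II-3 un I-1×I-2: aa
A/III-1 aff II-2×II-1: Aa|AA
A/III-2 aff ·: Aa|AA
A/IV-1 aff III-2×III-1: Aa|AA
A/IV-2 aff III-2×III-1: Aa|AA
A/IV-3 aff III-2×III-1: Aa|AA
⇒ A over [I-1,I-2,II-1,II-2,II-3,III-1,III-2,IV-1,IV-2,IV-3]: 84 consistent
P/I-1 aff ·: Pp|PP
P/I-2 aff ·: Pp|PP
P/II-1 aff I-1×I-2: Pp|PP
P/II-2 aff ·: Pp|PP
P/II-3 aff I-1×I-2: Pp|PP
P/III-1 aff II-2×II-1: Pp|PP
P/III-2 aff ·: Pp|PP
P/IV-1 aff III-2×III-1: Pp|PP
P/IV-2 aff III-2×III-1: Pp|PP
P/IV-3 aff III-2×III-1: Pp|PP
⇒ P over [I-1,I-2,II-1,II-2,II-3,III-1,III-2,IV-1,IV-2,IV-3]: 538 consistent

I-2 ∈ {Aa PP, Aa Pp}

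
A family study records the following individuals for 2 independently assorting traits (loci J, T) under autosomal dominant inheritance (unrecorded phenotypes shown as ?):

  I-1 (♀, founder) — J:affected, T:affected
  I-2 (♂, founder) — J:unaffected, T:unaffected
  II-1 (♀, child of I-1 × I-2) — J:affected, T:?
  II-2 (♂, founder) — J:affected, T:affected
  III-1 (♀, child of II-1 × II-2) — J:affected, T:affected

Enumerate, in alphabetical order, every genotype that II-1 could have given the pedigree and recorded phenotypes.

II-1 ∈ {Jj Tt, Jj tt}

J/I-1 aff ·: Jj|JJ
J/I-2 un ·: jj
J/II-1 aff I-1×I-2: Jj
J/II-2 aff ·: Jj|JJ
J/III-1 aff II-1×II-2: Jj|JJ
⇒ J over [I-1,I-2,II-1,II-2,III-1]: 8 consistent
T/I-1 aff ·: Tt|TT
T/I-2 un ·: tt
T/II-1 ? I-1×I-2: tt|Tt
T/II-2 aff ·: Tt|TT
T/III-1 aff II-1×II-2: Tt|TT
⇒ T over [I-1,I-2,II-1,II-2,III-1]: 10 consistent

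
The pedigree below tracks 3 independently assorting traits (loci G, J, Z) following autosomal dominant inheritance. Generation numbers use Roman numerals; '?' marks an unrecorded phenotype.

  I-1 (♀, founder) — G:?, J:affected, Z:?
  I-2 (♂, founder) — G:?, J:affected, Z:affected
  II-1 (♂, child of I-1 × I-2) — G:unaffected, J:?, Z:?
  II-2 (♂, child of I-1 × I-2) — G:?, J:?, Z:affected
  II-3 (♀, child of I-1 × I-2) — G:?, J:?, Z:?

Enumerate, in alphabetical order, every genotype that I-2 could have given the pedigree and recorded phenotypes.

G/I-1 ? ·: gg|Gg
G/I-2 ? ·: gg|Gg
G/II-1 un I-1×I-2: gg
G/II-2 ? I-1×I-2: gg|Gg|GG
G/II-3 ? I-1×I-2: gg|Gg|GG
⇒ G over [I-1,I-2,II-1,II-2,II-3]: 18 consistent
J/I-1 aff ·: Jj|JJ
J/I-2 aff ·: Jj|JJ
J/II-1 ? I-1×I-2: jj|Jj|JJ
J/II-2 ? I-1×I-2: jj|Jj|JJ
J/II-3 ? I-1×I-2: jj|Jj|JJ
⇒ J over [I-1,I-2,II-1,II-2,II-3]: 44 consistent
Z/I-1 ? ·: zz|Zz|ZZ
Z/I-2 aff ·: Zz|ZZ
Z/II-1 ? I-1×I-2: zz|Zz|ZZ
Z/II-2 aff I-1×I-2: Zz|ZZ
Z/II-3 ? I-1×I-2: zz|Zz|ZZ
⇒ Z over [I-1,I-2,II-1,II-2,II-3]: 40 consistent

I-2 ∈ {Gg JJ ZZ, Gg JJ Zz, Gg Jj ZZ, Gg Jj Zz, gg JJ ZZ, gg JJ Zz, gg Jj ZZ, gg Jj Zz}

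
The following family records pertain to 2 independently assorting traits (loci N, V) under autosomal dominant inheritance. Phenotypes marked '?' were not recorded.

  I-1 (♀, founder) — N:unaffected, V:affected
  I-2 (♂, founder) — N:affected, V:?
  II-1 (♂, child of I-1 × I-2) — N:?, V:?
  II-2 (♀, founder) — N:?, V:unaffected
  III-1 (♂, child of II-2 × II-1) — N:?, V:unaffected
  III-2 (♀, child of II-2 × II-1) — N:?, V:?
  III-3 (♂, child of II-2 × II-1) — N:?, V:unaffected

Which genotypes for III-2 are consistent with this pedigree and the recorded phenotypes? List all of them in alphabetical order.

III-2 ∈ {NN Vv, NN vv, Nn Vv, Nn vv, nn Vv, nn vv}

N/I-1 un ·: nn
N/I-2 aff ·: Nn|NN
N/II-1 ? I-1×I-2: nn|Nn
N/II-2 ? ·: nn|Nn|NN
N/III-1 ? II-2×II-1: nn|Nn|NN
N/III-2 ? II-2×II-1: nn|Nn|NN
N/III-3 ? II-2×II-1: nn|Nn|NN
⇒ N over [I-1,I-2,II-1,II-2,III-1,III-2,III-3]: 96 consistent
V/I-1 aff ·: Vv|VV
V/I-2 ? ·: vv|Vv|VV
V/II-1 ? I-1×I-2: vv|Vv
V/II-2 un ·: vv
V/III-1 un II-2×II-1: vv
V/III-2 ? II-2×II-1: vv|Vv
V/III-3 un II-2×II-1: vv
⇒ V over [I-1,I-2,II-1,II-2,III-1,III-2,III-3]: 12 consistent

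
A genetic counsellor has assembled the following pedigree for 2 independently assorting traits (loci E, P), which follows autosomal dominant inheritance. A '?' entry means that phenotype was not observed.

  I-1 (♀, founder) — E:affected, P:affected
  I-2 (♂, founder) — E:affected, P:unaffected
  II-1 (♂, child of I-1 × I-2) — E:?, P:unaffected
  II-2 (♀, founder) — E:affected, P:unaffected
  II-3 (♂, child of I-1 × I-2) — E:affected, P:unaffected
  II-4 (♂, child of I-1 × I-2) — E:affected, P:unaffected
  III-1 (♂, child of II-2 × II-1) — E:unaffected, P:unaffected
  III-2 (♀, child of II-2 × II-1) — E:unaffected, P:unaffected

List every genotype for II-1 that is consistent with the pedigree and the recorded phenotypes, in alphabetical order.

E/I-1 aff ·: Ee|EE
E/I-2 aff ·: Ee|EE
E/II-1 ? I-1×I-2: ee|Ee
E/II-2 aff ·: Ee
E/II-3 aff I-1×I-2: Ee|EE
E/II-4 aff I-1×I-2: Ee|EE
E/III-1 un II-2×II-1: ee
E/III-2 un II-2×II-1: ee
⇒ E over [I-1,I-2,II-1,II-2,II-3,II-4,III-1,III-2]: 16 consistent
P/I-1 aff ·: Pp
P/I-2 un ·: pp
P/II-1 un I-1×I-2: pp
P/II-2 un ·: pp
P/II-3 un I-1×I-2: pp
P/II-4 un I-1×I-2: pp
P/III-1 un II-2×II-1: pp
P/III-2 un II-2×II-1: pp
⇒ P over [I-1,I-2,II-1,II-2,II-3,II-4,III-1,III-2]: 1 consistent

II-1 ∈ {Ee pp, ee pp}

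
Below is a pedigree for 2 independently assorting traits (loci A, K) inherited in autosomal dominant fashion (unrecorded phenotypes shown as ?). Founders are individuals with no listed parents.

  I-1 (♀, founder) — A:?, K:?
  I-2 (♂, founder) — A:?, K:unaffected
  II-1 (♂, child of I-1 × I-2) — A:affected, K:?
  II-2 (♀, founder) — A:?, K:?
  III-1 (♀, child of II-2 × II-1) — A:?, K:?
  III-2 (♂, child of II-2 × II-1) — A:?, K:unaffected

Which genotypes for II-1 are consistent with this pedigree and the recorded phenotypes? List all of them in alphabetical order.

II-1 ∈ {AA Kk, AA kk, Aa Kk, Aa kk}

A/I-1 ? ·: aa|Aa|AA
A/I-2 ? ·: aa|Aa|AA
A/II-1 aff I-1×I-2: Aa|AA
A/II-2 ? ·: aa|Aa|AA
A/III-1 ? II-2×II-1: aa|Aa|AA
A/III-2 ? II-2×II-1: aa|Aa|AA
⇒ A over [I-1,I-2,II-1,II-2,III-1,III-2]: 143 consistent
K/I-1 ? ·: kk|Kk|KK
K/I-2 un ·: kk
K/II-1 ? I-1×I-2: kk|Kk
K/II-2 ? ·: kk|Kk
K/III-1 ? II-2×II-1: kk|Kk|KK
K/III-2 un II-2×II-1: kk
⇒ K over [I-1,I-2,II-1,II-2,III-1,III-2]: 16 consistent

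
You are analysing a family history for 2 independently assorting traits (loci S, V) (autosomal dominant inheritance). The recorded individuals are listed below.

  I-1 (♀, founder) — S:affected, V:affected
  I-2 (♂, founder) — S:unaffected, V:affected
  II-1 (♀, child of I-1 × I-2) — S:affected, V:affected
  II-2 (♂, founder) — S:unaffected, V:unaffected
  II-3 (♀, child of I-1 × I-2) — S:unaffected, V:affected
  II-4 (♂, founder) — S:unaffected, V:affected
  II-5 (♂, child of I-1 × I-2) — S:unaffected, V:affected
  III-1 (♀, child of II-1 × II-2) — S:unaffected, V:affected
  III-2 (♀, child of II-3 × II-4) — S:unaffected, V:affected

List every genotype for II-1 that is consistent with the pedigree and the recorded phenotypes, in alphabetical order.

S/I-1 aff ·: Ss
S/I-2 un ·: ss
S/II-1 aff I-1×I-2: Ss
S/II-2 un ·: ss
S/II-3 un I-1×I-2: ss
S/II-4 un ·: ss
S/II-5 un I-1×I-2: ss
S/III-1 un II-1×II-2: ss
S/III-2 un II-3×II-4: ss
⇒ S over [I-1,I-2,II-1,II-2,II-3,II-4,II-5,III-1,III-2]: 1 consistent
V/I-1 aff ·: Vv|VV
V/I-2 aff ·: Vv|VV
V/II-1 aff I-1×I-2: Vv|VV
V/II-2 un ·: vv
V/II-3 aff I-1×I-2: Vv|VV
V/II-4 aff ·: Vv|VV
V/II-5 aff I-1×I-2: Vv|VV
V/III-1 aff II-1×II-2: Vv
V/III-2 aff II-3×II-4: Vv|VV
⇒ V over [I-1,I-2,II-1,II-2,II-3,II-4,II-5,III-1,III-2]: 87 consistent

II-1 ∈ {Ss VV, Ss Vv}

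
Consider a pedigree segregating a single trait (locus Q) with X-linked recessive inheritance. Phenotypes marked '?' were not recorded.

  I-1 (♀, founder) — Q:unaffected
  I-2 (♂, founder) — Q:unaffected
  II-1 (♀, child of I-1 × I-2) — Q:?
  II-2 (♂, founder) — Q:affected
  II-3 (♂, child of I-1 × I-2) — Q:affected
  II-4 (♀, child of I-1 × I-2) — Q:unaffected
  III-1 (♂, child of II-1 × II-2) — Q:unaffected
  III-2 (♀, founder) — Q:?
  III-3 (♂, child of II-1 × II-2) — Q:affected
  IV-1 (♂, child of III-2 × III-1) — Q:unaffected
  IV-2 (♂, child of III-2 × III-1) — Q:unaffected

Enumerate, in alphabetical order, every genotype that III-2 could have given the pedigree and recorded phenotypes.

Q/I-1 un ·: X^QX^q
Q/I-2 un ·: X^QY
Q/II-1 ? I-1×I-2: X^QX^q
Q/II-2 aff ·: X^qY
Q/II-3 aff I-1×I-2: X^qY
Q/II-4 un I-1×I-2: X^QX^Q|X^QX^q
Q/III-1 un II-1×II-2: X^QY
Q/III-2 ? ·: X^QX^Q|X^QX^q
Q/III-3 aff II-1×II-2: X^qY
Q/IV-1 un III-2×III-1: X^QY
Q/IV-2 un III-2×III-1: X^QY
⇒ Q over [I-1,I-2,II-1,II-2,II-3,II-4,III-1,III-2,III-3,IV-1,IV-2]: 4 consistent

III-2 ∈ {X^QX^Q, X^QX^q}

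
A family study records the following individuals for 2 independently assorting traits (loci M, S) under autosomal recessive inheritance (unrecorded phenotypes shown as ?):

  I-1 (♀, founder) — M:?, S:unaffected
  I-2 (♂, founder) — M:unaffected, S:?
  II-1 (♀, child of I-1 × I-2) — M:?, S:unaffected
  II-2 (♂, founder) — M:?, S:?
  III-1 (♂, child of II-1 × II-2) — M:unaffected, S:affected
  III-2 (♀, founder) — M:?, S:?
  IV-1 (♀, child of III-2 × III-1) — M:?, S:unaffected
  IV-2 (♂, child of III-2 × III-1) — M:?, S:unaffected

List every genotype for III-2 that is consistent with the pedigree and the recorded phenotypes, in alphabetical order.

M/I-1 ? ·: MM|Mm|mm
M/I-2 un ·: MM|Mm
M/II-1 ? I-1×I-2: MM|Mm|mm
M/II-2 ? ·: MM|Mm|mm
M/III-1 un II-1×II-2: MM|Mm
M/III-2 ? ·: MM|Mm|mm
M/IV-1 ? III-2×III-1: MM|Mm|mm
M/IV-2 ? III-2×III-1: MM|Mm|mm
⇒ M over [I-1,I-2,II-1,II-2,III-1,III-2,IV-1,IV-2]: 567 consistent
S/I-1 un ·: SS|Ss
S/I-2 ? ·: SS|Ss|ss
S/II-1 un I-1×I-2: Ss
S/II-2 ? ·: Ss|ss
S/III-1 aff II-1×II-2: ss
S/III-2 ? ·: SS|Ss
S/IV-1 un III-2×III-1: Ss
S/IV-2 un III-2×III-1: Ss
⇒ S over [I-1,I-2,II-1,II-2,III-1,III-2,IV-1,IV-2]: 20 consistent

III-2 ∈ {MM SS, MM Ss, Mm SS, Mm Ss, mm SS, mm Ss}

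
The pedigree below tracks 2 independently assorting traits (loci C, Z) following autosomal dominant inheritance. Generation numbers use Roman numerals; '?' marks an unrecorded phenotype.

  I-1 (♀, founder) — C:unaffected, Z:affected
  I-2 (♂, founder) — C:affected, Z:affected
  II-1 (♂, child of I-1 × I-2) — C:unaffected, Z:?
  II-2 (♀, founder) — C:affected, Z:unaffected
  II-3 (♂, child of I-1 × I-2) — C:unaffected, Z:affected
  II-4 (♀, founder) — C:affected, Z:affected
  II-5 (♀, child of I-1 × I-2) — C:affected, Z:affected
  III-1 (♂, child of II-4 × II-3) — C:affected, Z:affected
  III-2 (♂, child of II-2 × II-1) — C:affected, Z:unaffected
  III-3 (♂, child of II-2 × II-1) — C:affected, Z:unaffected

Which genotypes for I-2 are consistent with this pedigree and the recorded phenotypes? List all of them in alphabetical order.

I-2 ∈ {Cc ZZ, Cc Zz}

C/I-1 un ·: cc
C/I-2 aff ·: Cc
C/II-1 un I-1×I-2: cc
C/II-2 aff ·: Cc|CC
C/II-3 un I-1×I-2: cc
C/II-4 aff ·: Cc|CC
C/II-5 aff I-1×I-2: Cc
C/III-1 aff II-4×II-3: Cc
C/III-2 aff II-2×II-1: Cc
C/III-3 aff II-2×II-1: Cc
⇒ C over [I-1,I-2,II-1,II-2,II-3,II-4,II-5,III-1,III-2,III-3]: 4 consistent
Z/I-1 aff ·: Zz|ZZ
Z/I-2 aff ·: Zz|ZZ
Z/II-1 ? I-1×I-2: zz|Zz
Z/II-2 un ·: zz
Z/II-3 aff I-1×I-2: Zz|ZZ
Z/II-4 aff ·: Zz|ZZ
Z/II-5 aff I-1×I-2: Zz|ZZ
Z/III-1 aff II-4×II-3: Zz|ZZ
Z/III-2 un II-2×II-1: zz
Z/III-3 un II-2×II-1: zz
⇒ Z over [I-1,I-2,II-1,II-2,II-3,II-4,II-5,III-1,III-2,III-3]: 56 consistent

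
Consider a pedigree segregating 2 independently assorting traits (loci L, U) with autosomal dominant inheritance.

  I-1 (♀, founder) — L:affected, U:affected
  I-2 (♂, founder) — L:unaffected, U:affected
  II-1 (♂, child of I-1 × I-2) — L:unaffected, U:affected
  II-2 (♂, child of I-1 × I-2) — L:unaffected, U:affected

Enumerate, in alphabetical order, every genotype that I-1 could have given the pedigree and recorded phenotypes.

L/I-1 aff ·: Ll
L/I-2 un ·: ll
L/II-1 un I-1×I-2: ll
L/II-2 un I-1×I-2: ll
⇒ L over [I-1,I-2,II-1,II-2]: 1 consistent
U/I-1 aff ·: Uu|UU
U/I-2 aff ·: Uu|UU
U/II-1 aff I-1×I-2: Uu|UU
U/II-2 aff I-1×I-2: Uu|UU
⇒ U over [I-1,I-2,II-1,II-2]: 13 consistent

I-1 ∈ {Ll UU, Ll Uu}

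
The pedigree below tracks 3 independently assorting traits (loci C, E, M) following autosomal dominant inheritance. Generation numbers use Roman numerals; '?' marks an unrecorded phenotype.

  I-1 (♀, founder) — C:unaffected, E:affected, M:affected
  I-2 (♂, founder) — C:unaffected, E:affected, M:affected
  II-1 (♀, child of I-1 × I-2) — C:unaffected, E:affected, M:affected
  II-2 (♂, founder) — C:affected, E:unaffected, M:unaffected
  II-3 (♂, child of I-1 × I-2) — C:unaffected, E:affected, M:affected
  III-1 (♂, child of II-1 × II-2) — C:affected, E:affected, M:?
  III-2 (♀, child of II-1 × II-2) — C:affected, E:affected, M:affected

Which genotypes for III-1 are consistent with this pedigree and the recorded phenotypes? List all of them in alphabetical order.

C/I-1 un ·: cc
C/I-2 un ·: cc
C/II-1 un I-1×I-2: cc
C/II-2 aff ·: Cc|CC
C/II-3 un I-1×I-2: cc
C/III-1 aff II-1×II-2: Cc
C/III-2 aff II-1×II-2: Cc
⇒ C over [I-1,I-2,II-1,II-2,II-3,III-1,III-2]: 2 consistent
E/I-1 aff ·: Ee|EE
E/I-2 aff ·: Ee|EE
E/II-1 aff I-1×I-2: Ee|EE
E/II-2 un ·: ee
E/II-3 aff I-1×I-2: Ee|EE
E/III-1 aff II-1×II-2: Ee
E/III-2 aff II-1×II-2: Ee
⇒ E over [I-1,I-2,II-1,II-2,II-3,III-1,III-2]: 13 consistent
M/I-1 aff ·: Mm|MM
M/I-2 aff ·: Mm|MM
M/II-1 aff I-1×I-2: Mm|MM
M/II-2 un ·: mm
M/II-3 aff I-1×I-2: Mm|MM
M/III-1 ? II-1×II-2: mm|Mm
M/III-2 aff II-1×II-2: Mm
⇒ M over [I-1,I-2,II-1,II-2,II-3,III-1,III-2]: 19 consistent

III-1 ∈ {Cc Ee Mm, Cc Ee mm}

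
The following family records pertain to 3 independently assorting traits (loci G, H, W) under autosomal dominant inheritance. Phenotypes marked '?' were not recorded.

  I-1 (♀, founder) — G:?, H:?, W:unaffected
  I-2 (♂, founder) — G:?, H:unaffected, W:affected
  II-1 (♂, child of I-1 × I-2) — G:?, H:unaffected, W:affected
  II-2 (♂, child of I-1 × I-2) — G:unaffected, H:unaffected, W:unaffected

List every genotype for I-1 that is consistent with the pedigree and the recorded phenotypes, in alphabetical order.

G/I-1 ? ·: gg|Gg
G/I-2 ? ·: gg|Gg
G/II-1 ? I-1×I-2: gg|Gg|GG
G/II-2 un I-1×I-2: gg
⇒ G over [I-1,I-2,II-1,II-2]: 8 consistent
H/I-1 ? ·: hh|Hh
H/I-2 un ·: hh
H/II-1 un I-1×I-2: hh
H/II-2 un I-1×I-2: hh
⇒ H over [I-1,I-2,II-1,II-2]: 2 consistent
W/I-1 un ·: ww
W/I-2 aff ·: Ww
W/II-1 aff I-1×I-2: Ww
W/II-2 un I-1×I-2: ww
⇒ W over [I-1,I-2,II-1,II-2]: 1 consistent

I-1 ∈ {Gg Hh ww, Gg hh ww, gg Hh ww, gg hh ww}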